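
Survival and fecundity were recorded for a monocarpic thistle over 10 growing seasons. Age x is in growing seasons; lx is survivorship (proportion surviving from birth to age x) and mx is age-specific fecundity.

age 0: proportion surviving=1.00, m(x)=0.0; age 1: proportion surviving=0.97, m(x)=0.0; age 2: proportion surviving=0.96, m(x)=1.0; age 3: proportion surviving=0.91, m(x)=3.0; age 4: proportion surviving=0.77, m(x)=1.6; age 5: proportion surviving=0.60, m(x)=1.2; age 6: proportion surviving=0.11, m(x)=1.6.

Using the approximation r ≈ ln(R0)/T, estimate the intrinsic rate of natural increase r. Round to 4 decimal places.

R0 = Σ lx·mx = 0 + 0 + 0.96 + 2.73 + 1.232 + 0.72 + 0.176 = 5.818
Σ x·lx·mx = 19.694; T = 19.694/5.818 = 3.38501…
r ≈ ln(R0)/T = ln(5.818)/3.38501… = 0.520222… → 0.5202

0.5202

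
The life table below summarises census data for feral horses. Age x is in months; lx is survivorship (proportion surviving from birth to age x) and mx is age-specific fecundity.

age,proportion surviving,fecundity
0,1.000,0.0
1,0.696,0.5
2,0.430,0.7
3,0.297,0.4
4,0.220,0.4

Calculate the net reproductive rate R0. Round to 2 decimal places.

0.86

lx·mx by age: 0, 0.348, 0.301, 0.1188, 0.088
R0 = Σ lx·mx = 0.8558 → 0.86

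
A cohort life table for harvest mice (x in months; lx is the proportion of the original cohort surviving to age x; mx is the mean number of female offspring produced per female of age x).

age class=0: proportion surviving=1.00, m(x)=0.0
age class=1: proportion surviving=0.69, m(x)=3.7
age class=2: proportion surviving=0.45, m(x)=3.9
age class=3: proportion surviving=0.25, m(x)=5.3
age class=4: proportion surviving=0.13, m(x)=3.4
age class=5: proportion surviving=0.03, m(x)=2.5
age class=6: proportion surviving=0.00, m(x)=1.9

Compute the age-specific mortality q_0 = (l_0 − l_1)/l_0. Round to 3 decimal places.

0.310

q_0 = (l_0 − l_1) / l_0 = (1 − 0.69) / 1
     = 0.31 / 1 = 0.31 → 0.310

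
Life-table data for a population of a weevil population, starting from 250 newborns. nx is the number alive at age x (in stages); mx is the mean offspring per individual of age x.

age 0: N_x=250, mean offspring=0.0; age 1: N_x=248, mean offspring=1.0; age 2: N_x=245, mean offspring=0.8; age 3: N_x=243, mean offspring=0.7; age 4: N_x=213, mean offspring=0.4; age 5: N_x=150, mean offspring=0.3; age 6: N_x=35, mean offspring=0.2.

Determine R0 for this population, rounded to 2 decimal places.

lx = nx/n0 = nx/250: 1, 0.992, 0.98, 0.972, 0.852, 0.6, 0.14
lx·mx by age: 0, 0.992, 0.784, 0.6804, 0.3408, 0.18, 0.028
R0 = Σ lx·mx = 3.0052 → 3.01

3.01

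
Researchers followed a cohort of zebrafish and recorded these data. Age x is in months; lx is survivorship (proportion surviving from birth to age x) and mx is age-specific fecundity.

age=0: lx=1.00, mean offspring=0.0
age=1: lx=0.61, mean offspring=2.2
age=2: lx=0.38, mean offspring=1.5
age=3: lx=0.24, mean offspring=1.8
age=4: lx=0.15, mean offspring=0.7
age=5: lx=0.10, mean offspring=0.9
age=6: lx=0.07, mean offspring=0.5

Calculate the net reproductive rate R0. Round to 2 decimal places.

2.57

lx·mx by age: 0, 1.342, 0.57, 0.432, 0.105, 0.09, 0.035
R0 = Σ lx·mx = 2.574 → 2.57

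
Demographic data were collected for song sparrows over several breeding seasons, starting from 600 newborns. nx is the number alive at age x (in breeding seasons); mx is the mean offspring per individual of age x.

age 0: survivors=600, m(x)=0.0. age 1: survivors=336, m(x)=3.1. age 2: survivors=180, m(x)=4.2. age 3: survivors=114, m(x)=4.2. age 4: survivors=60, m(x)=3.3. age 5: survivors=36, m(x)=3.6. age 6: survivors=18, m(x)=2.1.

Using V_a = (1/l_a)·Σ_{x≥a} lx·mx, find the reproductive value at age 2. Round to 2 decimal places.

lx = nx/n0 = nx/600: 1, 0.56, 0.3, 0.19, 0.1, 0.06, 0.03
lx·mx for x ≥ 2: 1.26, 0.798, 0.33, 0.216, 0.063 → sum = 2.667
V_2 = 2.667 / l_2 = 2.667 / 0.3 = 8.89 → 8.89

8.89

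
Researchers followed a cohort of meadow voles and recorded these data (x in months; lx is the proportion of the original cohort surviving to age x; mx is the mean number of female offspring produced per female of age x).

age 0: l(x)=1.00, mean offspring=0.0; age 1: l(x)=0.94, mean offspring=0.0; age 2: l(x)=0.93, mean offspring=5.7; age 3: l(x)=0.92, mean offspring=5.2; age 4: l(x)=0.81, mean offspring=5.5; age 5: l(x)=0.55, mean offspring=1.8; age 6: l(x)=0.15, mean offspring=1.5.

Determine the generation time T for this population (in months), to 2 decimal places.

3.11

lx·mx: 0, 0, 5.301, 4.784, 4.455, 0.99, 0.225 → R0 = 15.755
x·lx·mx: 0, 0, 10.602, 14.352, 17.82, 4.95, 1.35 → Σ = 49.074
T = 49.074 / 15.755 = 3.114821… → 3.11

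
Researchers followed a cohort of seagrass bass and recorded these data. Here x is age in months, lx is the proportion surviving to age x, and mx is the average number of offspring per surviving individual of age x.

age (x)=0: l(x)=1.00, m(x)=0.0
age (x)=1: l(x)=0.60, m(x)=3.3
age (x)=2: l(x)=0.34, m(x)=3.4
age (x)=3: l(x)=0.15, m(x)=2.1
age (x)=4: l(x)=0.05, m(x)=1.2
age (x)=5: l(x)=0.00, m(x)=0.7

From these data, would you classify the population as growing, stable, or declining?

growing

R0 = Σ lx·mx = 0 + 1.98 + 1.156 + 0.315 + 0.06 + 0 = 3.511
R0 > 1, so the population is growing.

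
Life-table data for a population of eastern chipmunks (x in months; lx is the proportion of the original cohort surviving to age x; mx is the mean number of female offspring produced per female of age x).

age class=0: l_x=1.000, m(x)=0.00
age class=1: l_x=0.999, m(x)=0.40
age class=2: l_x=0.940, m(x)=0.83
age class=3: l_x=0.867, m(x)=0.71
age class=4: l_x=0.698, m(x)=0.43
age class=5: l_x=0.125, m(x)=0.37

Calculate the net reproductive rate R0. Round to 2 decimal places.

2.14

lx·mx by age: 0, 0.3996, 0.7802, 0.61557, 0.30014, 0.04625
R0 = Σ lx·mx = 2.14176 → 2.14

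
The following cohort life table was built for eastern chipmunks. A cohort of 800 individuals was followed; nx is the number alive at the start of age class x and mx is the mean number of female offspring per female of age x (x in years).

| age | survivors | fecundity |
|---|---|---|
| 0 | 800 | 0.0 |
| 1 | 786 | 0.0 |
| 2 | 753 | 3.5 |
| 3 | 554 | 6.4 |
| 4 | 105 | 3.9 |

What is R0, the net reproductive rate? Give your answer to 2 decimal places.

lx = nx/n0 = nx/800: 1, 0.9825, 0.94125, 0.6925, 0.13125
lx·mx by age: 0, 0, 3.294375, 4.432, 0.511875
R0 = Σ lx·mx = 8.23825 → 8.24

8.24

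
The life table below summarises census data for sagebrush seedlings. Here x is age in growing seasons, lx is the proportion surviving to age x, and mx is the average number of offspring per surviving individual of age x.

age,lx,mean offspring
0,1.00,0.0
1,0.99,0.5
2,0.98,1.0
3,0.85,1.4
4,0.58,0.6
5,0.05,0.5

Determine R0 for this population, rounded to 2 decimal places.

lx·mx by age: 0, 0.495, 0.98, 1.19, 0.348, 0.025
R0 = Σ lx·mx = 3.038 → 3.04

3.04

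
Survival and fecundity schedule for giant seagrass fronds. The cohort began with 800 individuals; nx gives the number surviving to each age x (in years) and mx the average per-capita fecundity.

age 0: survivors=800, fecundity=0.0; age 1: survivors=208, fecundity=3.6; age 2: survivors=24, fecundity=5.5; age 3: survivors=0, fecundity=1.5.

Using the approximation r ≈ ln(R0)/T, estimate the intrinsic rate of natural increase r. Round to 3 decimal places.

lx = nx/n0 = nx/800: 1, 0.26, 0.03, 0
R0 = Σ lx·mx = 0 + 0.936 + 0.165 + 0 = 1.101
Σ x·lx·mx = 1.266; T = 1.266/1.101 = 1.14986…
r ≈ ln(R0)/T = ln(1.101)/1.14986… = 0.08368… → 0.084

0.084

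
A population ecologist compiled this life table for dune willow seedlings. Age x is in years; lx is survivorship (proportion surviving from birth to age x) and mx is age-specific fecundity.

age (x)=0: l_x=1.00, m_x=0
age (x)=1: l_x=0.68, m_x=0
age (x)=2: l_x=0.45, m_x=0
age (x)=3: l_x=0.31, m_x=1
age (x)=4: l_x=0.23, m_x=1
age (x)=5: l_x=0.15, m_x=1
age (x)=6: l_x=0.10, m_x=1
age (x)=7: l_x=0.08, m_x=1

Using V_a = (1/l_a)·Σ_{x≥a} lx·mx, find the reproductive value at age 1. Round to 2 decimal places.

lx·mx for x ≥ 1: 0, 0, 0.31, 0.23, 0.15, 0.1, 0.08 → sum = 0.87
V_1 = 0.87 / l_1 = 0.87 / 0.68 = 1.279412… → 1.28

1.28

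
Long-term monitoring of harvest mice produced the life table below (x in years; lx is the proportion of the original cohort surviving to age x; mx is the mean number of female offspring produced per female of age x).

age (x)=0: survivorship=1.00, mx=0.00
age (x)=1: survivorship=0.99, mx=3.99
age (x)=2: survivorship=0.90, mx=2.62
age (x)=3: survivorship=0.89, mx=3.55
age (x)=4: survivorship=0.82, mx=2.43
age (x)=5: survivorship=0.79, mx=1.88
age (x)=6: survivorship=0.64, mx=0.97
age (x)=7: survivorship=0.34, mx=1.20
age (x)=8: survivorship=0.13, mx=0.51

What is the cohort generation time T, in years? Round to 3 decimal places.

lx·mx: 0, 3.9501, 2.358, 3.1595, 1.9926, 1.4852, 0.6208, 0.408, 0.0663 → R0 = 14.0405
x·lx·mx: 0, 3.9501, 4.716, 9.4785, 7.9704, 7.426, 3.7248, 2.856, 0.5304 → Σ = 40.6522
T = 40.6522 / 14.0405 = 2.895353… → 2.895

2.895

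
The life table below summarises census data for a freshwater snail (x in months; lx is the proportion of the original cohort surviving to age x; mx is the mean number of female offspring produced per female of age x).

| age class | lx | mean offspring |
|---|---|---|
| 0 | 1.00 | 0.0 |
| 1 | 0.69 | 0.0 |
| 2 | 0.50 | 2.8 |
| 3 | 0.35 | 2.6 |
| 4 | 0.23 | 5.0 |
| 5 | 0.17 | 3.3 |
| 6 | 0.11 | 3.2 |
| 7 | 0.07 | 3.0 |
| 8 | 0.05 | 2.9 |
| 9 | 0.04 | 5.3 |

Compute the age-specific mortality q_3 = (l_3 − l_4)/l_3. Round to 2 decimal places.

0.34

q_3 = (l_3 − l_4) / l_3 = (0.35 − 0.23) / 0.35
     = 0.12 / 0.35 = 0.342857… → 0.34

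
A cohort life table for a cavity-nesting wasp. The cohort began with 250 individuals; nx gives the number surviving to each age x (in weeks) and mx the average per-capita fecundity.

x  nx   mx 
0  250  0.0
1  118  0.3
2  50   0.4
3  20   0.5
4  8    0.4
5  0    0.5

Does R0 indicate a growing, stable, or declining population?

declining

lx = nx/n0 = nx/250: 1, 0.472, 0.2, 0.08, 0.032, 0
R0 = Σ lx·mx = 0 + 0.1416 + 0.08 + 0.04 + 0.0128 + 0 = 0.2744
R0 < 1, so the population is declining.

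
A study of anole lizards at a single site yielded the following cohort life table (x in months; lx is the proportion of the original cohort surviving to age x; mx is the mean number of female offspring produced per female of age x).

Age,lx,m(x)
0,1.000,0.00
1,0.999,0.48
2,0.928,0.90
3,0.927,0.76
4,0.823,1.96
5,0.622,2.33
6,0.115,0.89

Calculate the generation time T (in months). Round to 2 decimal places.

3.58

lx·mx: 0, 0.47952, 0.8352, 0.70452, 1.61308, 1.44926, 0.10235 → R0 = 5.18393
x·lx·mx: 0, 0.47952, 1.6704, 2.11356, 6.45232, 7.2463, 0.6141 → Σ = 18.5762
T = 18.5762 / 5.18393 = 3.58342… → 3.58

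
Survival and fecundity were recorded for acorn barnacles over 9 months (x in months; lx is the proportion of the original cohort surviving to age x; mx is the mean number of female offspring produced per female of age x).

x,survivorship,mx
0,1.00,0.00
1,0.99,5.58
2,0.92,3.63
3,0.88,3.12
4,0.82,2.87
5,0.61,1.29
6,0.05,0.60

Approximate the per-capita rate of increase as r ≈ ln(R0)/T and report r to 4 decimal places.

R0 = Σ lx·mx = 0 + 5.5242 + 3.3396 + 2.7456 + 2.3534 + 0.7869 + 0.03 = 14.7797
Σ x·lx·mx = 33.9683; T = 33.9683/14.7797 = 2.29831…
r ≈ ln(R0)/T = ln(14.7797)/2.29831… = 1.171842… → 1.1718

1.1718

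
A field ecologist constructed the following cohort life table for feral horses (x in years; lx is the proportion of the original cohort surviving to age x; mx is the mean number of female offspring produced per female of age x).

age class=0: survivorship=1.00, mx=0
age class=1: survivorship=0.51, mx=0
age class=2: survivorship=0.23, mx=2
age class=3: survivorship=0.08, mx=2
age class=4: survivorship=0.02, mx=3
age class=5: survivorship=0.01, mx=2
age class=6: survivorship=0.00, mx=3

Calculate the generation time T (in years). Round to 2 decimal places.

lx·mx: 0, 0, 0.46, 0.16, 0.06, 0.02, 0 → R0 = 0.7
x·lx·mx: 0, 0, 0.92, 0.48, 0.24, 0.1, 0 → Σ = 1.74
T = 1.74 / 0.7 = 2.485714… → 2.49

2.49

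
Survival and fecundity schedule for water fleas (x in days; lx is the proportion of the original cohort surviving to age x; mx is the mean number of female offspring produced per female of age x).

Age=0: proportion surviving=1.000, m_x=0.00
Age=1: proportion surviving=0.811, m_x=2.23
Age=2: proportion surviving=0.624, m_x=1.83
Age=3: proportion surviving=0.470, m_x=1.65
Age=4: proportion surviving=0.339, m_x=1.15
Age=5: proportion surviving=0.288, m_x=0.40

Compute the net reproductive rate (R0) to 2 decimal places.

4.23

lx·mx by age: 0, 1.80853, 1.14192, 0.7755, 0.38985, 0.1152
R0 = Σ lx·mx = 4.231 → 4.23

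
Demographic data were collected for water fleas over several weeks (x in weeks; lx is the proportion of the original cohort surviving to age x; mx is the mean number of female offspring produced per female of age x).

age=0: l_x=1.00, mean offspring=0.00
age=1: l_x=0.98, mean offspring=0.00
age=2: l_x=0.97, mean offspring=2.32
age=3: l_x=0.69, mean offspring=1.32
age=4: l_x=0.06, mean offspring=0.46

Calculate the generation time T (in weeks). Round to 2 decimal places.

2.30

lx·mx: 0, 0, 2.2504, 0.9108, 0.0276 → R0 = 3.1888
x·lx·mx: 0, 0, 4.5008, 2.7324, 0.1104 → Σ = 7.3436
T = 7.3436 / 3.1888 = 2.302935… → 2.30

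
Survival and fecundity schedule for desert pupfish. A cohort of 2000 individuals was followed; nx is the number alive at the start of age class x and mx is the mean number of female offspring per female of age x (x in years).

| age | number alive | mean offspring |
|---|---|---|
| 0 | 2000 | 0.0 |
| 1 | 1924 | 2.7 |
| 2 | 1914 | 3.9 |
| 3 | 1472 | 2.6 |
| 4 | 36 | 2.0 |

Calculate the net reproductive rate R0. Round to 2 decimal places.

lx = nx/n0 = nx/2000: 1, 0.962, 0.957, 0.736, 0.018
lx·mx by age: 0, 2.5974, 3.7323, 1.9136, 0.036
R0 = Σ lx·mx = 8.2793 → 8.28

8.28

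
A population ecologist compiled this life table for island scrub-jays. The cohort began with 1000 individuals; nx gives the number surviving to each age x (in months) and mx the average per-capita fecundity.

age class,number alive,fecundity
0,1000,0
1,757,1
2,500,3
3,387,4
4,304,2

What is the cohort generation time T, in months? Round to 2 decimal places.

lx = nx/n0 = nx/1000: 1, 0.757, 0.5, 0.387, 0.304
lx·mx: 0, 0.757, 1.5, 1.548, 0.608 → R0 = 4.413
x·lx·mx: 0, 0.757, 3, 4.644, 2.432 → Σ = 10.833
T = 10.833 / 4.413 = 2.454793… → 2.45

2.45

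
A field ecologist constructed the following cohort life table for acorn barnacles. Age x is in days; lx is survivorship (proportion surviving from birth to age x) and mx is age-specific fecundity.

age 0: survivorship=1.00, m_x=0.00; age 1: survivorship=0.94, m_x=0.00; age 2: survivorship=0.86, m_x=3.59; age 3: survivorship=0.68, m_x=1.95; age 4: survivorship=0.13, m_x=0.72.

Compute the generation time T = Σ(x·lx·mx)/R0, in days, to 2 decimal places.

lx·mx: 0, 0, 3.0874, 1.326, 0.0936 → R0 = 4.507
x·lx·mx: 0, 0, 6.1748, 3.978, 0.3744 → Σ = 10.5272
T = 10.5272 / 4.507 = 2.335744… → 2.34

2.34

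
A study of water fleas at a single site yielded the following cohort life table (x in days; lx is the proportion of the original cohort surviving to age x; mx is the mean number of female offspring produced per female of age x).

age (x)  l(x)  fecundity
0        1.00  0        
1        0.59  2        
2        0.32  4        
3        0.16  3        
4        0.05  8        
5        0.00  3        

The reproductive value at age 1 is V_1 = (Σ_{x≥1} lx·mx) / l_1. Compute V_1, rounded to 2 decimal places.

lx·mx for x ≥ 1: 1.18, 1.28, 0.48, 0.4, 0 → sum = 3.34
V_1 = 3.34 / l_1 = 3.34 / 0.59 = 5.661017… → 5.66

5.66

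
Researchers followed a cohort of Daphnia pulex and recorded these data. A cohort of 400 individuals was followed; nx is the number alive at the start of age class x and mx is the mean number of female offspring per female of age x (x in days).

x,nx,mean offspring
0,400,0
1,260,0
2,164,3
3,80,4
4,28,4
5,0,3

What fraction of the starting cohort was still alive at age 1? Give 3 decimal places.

l_1 = n_1/n_0 = 260/400 = 0.65 → 0.650

0.650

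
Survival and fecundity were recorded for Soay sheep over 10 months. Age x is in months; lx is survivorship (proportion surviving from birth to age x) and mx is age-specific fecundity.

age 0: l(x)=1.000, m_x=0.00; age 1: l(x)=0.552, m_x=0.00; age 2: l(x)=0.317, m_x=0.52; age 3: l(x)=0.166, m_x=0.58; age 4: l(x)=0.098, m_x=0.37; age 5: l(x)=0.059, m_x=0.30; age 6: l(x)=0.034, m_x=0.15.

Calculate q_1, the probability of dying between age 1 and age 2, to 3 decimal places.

0.426

q_1 = (l_1 − l_2) / l_1 = (0.552 − 0.317) / 0.552
     = 0.235 / 0.552 = 0.425725… → 0.426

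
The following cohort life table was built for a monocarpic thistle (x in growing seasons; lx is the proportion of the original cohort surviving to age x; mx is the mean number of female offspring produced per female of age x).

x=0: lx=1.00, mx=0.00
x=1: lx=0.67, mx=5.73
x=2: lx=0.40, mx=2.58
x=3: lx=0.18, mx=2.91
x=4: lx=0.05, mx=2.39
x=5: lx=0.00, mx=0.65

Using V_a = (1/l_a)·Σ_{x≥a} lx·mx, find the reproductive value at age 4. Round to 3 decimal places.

lx·mx for x ≥ 4: 0.1195, 0 → sum = 0.1195
V_4 = 0.1195 / l_4 = 0.1195 / 0.05 = 2.39 → 2.390

2.390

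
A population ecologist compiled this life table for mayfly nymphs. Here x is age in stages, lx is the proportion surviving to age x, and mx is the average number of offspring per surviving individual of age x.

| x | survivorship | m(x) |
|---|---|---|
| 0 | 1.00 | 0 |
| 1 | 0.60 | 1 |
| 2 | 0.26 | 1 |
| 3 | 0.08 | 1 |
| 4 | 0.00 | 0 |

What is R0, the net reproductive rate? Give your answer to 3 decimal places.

0.940

lx·mx by age: 0, 0.6, 0.26, 0.08, 0
R0 = Σ lx·mx = 0.94 → 0.940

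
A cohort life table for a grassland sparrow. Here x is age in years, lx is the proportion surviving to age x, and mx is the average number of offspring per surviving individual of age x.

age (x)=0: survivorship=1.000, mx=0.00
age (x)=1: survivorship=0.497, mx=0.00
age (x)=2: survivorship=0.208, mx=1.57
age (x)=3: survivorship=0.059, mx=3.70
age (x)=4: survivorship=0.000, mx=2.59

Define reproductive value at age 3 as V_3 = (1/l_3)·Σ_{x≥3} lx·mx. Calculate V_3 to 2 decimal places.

lx·mx for x ≥ 3: 0.2183, 0 → sum = 0.2183
V_3 = 0.2183 / l_3 = 0.2183 / 0.059 = 3.7 → 3.70

3.70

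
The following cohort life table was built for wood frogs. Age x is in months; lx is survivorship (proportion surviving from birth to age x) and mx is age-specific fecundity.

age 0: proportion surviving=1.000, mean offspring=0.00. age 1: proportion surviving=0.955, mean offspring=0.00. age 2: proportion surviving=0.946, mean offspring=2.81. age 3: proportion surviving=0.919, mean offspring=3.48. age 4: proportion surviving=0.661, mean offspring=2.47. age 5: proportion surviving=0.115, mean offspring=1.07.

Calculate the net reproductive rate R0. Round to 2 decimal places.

7.61

lx·mx by age: 0, 0, 2.65826, 3.19812, 1.63267, 0.12305
R0 = Σ lx·mx = 7.6121 → 7.61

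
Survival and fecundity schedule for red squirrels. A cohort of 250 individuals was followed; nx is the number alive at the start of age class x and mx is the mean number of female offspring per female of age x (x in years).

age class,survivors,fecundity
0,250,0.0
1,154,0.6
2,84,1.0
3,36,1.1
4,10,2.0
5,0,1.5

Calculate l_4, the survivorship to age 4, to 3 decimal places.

0.040

l_4 = n_4/n_0 = 10/250 = 0.04 → 0.040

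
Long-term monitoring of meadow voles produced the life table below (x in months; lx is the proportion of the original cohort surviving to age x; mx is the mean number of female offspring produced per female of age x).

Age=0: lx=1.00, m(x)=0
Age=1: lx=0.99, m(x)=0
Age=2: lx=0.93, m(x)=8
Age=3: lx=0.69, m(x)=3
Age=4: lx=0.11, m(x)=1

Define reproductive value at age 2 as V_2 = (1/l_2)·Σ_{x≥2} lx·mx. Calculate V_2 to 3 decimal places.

10.344

lx·mx for x ≥ 2: 7.44, 2.07, 0.11 → sum = 9.62
V_2 = 9.62 / l_2 = 9.62 / 0.93 = 10.344086… → 10.344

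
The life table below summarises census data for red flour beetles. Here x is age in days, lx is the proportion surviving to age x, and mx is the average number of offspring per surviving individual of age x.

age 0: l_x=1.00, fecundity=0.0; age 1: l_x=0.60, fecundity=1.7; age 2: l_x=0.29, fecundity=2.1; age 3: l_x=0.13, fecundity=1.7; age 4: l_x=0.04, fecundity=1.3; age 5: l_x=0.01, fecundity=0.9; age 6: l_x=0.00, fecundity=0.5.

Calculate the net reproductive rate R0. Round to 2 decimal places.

lx·mx by age: 0, 1.02, 0.609, 0.221, 0.052, 0.009, 0
R0 = Σ lx·mx = 1.911 → 1.91

1.91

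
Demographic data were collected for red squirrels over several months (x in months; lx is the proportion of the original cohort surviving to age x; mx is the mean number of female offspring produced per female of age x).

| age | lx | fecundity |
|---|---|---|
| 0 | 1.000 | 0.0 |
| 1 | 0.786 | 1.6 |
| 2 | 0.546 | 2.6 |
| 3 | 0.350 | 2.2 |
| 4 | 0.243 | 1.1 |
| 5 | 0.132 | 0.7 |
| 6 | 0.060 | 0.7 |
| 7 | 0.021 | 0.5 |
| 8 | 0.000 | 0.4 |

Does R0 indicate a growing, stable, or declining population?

R0 = Σ lx·mx = 0 + 1.2576 + 1.4196 + 0.77 + 0.2673 + 0.0924 + 0.042 + 0.0105 + 0 = 3.8594
R0 > 1, so the population is growing.

growing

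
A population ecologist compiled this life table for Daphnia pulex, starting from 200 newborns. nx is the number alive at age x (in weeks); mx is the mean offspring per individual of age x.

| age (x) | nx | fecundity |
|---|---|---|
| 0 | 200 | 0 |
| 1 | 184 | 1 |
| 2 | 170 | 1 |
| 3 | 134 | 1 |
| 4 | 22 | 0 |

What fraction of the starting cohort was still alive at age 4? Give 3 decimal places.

l_4 = n_4/n_0 = 22/200 = 0.11 → 0.110

0.110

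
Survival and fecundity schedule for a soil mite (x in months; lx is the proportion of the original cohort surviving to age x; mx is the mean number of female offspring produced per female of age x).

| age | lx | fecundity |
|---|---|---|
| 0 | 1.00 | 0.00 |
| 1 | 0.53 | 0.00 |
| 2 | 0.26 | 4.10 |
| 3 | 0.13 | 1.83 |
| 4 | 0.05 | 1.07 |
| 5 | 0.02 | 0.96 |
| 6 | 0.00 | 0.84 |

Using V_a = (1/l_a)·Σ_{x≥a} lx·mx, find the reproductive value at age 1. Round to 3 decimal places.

lx·mx for x ≥ 1: 0, 1.066, 0.2379, 0.0535, 0.0192, 0 → sum = 1.3766
V_1 = 1.3766 / l_1 = 1.3766 / 0.53 = 2.597358… → 2.597

2.597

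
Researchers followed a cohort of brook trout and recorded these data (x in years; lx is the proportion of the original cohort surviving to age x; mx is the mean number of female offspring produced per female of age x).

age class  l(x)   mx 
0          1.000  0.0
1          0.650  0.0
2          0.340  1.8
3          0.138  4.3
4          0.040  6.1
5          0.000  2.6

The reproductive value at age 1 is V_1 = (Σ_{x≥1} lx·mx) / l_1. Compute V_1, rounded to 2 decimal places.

lx·mx for x ≥ 1: 0, 0.612, 0.5934, 0.244, 0 → sum = 1.4494
V_1 = 1.4494 / l_1 = 1.4494 / 0.65 = 2.229846… → 2.23

2.23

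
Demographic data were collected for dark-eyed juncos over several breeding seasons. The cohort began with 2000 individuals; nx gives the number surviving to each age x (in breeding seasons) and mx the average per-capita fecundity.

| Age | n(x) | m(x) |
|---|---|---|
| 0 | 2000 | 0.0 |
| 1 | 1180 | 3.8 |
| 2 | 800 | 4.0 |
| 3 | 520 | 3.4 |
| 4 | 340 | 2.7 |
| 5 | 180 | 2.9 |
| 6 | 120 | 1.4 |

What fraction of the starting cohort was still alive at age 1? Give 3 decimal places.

l_1 = n_1/n_0 = 1180/2000 = 0.59 → 0.590

0.590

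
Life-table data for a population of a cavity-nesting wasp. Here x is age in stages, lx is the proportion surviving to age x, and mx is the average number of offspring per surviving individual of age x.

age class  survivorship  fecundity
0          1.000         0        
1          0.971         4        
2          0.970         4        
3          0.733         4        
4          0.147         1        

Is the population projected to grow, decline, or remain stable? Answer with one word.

R0 = Σ lx·mx = 0 + 3.884 + 3.88 + 2.932 + 0.147 = 10.843
R0 > 1, so the population is growing.

growing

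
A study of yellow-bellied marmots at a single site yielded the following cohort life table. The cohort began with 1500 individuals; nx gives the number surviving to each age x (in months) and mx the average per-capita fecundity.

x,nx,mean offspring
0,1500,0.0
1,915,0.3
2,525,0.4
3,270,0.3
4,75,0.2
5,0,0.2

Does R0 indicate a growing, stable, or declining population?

lx = nx/n0 = nx/1500: 1, 0.61, 0.35, 0.18, 0.05, 0
R0 = Σ lx·mx = 0 + 0.183 + 0.14 + 0.054 + 0.01 + 0 = 0.387
R0 < 1, so the population is declining.

declining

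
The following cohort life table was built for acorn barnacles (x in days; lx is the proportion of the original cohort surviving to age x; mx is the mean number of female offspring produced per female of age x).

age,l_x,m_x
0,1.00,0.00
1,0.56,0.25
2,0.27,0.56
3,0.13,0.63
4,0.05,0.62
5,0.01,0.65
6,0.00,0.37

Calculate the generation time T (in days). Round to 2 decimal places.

lx·mx: 0, 0.14, 0.1512, 0.0819, 0.031, 0.0065, 0 → R0 = 0.4106
x·lx·mx: 0, 0.14, 0.3024, 0.2457, 0.124, 0.0325, 0 → Σ = 0.8446
T = 0.8446 / 0.4106 = 2.05699… → 2.06

2.06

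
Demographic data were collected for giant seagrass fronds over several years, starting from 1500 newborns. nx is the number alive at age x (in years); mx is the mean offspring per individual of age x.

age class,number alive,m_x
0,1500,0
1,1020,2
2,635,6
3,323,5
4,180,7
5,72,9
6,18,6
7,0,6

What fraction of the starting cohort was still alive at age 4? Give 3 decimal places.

l_4 = n_4/n_0 = 180/1500 = 0.12 → 0.120

0.120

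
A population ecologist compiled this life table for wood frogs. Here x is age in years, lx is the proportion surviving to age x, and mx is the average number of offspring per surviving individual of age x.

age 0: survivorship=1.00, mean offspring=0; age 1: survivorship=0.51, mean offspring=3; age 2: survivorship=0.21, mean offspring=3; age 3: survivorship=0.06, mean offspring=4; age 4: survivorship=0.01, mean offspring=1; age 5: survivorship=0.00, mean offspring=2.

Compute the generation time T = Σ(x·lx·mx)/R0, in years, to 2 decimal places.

1.47

lx·mx: 0, 1.53, 0.63, 0.24, 0.01, 0 → R0 = 2.41
x·lx·mx: 0, 1.53, 1.26, 0.72, 0.04, 0 → Σ = 3.55
T = 3.55 / 2.41 = 1.473029… → 1.47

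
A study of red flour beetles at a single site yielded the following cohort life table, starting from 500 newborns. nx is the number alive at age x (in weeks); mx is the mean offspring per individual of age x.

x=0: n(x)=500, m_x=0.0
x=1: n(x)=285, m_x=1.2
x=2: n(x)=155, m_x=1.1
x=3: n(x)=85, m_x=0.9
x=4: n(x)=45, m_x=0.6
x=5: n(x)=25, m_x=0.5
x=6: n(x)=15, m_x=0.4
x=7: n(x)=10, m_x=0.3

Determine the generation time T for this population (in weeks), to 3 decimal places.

lx = nx/n0 = nx/500: 1, 0.57, 0.31, 0.17, 0.09, 0.05, 0.03, 0.02
lx·mx: 0, 0.684, 0.341, 0.153, 0.054, 0.025, 0.012, 0.006 → R0 = 1.275
x·lx·mx: 0, 0.684, 0.682, 0.459, 0.216, 0.125, 0.072, 0.042 → Σ = 2.28
T = 2.28 / 1.275 = 1.788235… → 1.788

1.788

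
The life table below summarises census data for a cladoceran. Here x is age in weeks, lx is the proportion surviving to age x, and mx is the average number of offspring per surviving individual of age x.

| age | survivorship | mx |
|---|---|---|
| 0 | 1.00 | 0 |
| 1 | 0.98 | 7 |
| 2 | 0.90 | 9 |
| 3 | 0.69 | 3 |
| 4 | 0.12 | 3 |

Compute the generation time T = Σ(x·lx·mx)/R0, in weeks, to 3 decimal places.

lx·mx: 0, 6.86, 8.1, 2.07, 0.36 → R0 = 17.39
x·lx·mx: 0, 6.86, 16.2, 6.21, 1.44 → Σ = 30.71
T = 30.71 / 17.39 = 1.765957… → 1.766

1.766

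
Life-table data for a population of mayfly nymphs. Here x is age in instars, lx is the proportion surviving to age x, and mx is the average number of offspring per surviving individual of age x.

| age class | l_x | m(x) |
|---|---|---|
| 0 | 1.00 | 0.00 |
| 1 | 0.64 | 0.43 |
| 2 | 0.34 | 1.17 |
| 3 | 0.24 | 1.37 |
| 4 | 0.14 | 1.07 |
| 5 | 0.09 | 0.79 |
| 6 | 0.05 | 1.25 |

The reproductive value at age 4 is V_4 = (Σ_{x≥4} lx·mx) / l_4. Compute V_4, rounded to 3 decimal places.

lx·mx for x ≥ 4: 0.1498, 0.0711, 0.0625 → sum = 0.2834
V_4 = 0.2834 / l_4 = 0.2834 / 0.14 = 2.024286… → 2.024

2.024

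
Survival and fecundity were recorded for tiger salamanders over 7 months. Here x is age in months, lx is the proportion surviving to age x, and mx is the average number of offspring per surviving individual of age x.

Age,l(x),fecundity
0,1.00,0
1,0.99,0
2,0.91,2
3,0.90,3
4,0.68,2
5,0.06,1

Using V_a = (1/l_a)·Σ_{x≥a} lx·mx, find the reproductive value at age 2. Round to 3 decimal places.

lx·mx for x ≥ 2: 1.82, 2.7, 1.36, 0.06 → sum = 5.94
V_2 = 5.94 / l_2 = 5.94 / 0.91 = 6.527473… → 6.527

6.527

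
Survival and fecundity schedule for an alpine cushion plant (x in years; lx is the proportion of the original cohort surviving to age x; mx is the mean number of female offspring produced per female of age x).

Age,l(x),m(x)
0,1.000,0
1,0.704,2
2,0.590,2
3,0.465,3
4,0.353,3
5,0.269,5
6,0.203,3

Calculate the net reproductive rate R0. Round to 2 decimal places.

lx·mx by age: 0, 1.408, 1.18, 1.395, 1.059, 1.345, 0.609
R0 = Σ lx·mx = 6.996 → 7.00

7.00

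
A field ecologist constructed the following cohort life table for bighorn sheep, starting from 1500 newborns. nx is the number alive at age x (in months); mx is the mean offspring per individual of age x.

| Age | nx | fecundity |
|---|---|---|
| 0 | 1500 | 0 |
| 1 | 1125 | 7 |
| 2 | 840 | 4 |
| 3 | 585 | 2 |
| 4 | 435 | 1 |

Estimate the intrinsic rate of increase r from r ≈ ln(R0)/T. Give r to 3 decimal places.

lx = nx/n0 = nx/1500: 1, 0.75, 0.56, 0.39, 0.29
R0 = Σ lx·mx = 0 + 5.25 + 2.24 + 0.78 + 0.29 = 8.56
Σ x·lx·mx = 13.23; T = 13.23/8.56 = 1.54556…
r ≈ ln(R0)/T = ln(8.56)/1.54556… = 1.3892… → 1.389

1.389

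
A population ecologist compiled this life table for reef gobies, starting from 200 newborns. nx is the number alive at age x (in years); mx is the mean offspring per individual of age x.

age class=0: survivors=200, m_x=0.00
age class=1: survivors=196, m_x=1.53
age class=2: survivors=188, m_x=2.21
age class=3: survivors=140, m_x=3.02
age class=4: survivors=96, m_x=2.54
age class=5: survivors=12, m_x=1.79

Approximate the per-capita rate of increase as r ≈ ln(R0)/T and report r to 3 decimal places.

lx = nx/n0 = nx/200: 1, 0.98, 0.94, 0.7, 0.48, 0.06
R0 = Σ lx·mx = 0 + 1.4994 + 2.0774 + 2.114 + 1.2192 + 0.1074 = 7.0174
Σ x·lx·mx = 17.41; T = 17.41/7.0174 = 2.48098…
r ≈ ln(R0)/T = ln(7.0174)/2.48098… = 0.78533… → 0.785

0.785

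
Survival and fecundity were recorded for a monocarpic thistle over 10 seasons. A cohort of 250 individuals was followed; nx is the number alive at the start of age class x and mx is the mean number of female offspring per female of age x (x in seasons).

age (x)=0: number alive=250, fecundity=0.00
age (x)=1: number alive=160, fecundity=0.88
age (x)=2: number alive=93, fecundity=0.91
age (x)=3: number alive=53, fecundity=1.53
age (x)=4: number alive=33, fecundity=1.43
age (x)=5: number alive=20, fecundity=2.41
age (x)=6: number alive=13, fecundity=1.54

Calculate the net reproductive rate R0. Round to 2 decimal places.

1.69

lx = nx/n0 = nx/250: 1, 0.64, 0.372, 0.212, 0.132, 0.08, 0.052
lx·mx by age: 0, 0.5632, 0.33852, 0.32436, 0.18876, 0.1928, 0.08008
R0 = Σ lx·mx = 1.68772 → 1.69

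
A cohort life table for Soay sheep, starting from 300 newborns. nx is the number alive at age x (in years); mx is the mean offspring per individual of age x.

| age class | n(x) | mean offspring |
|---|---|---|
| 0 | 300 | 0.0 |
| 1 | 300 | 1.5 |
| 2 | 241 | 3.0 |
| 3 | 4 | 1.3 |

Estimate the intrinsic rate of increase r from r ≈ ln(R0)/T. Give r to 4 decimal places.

lx = nx/n0 = nx/300: 1, 1, 0.80333…, 0.01333…
R0 = Σ lx·mx = 0 + 1.5 + 2.41… + 0.01733… = 3.927333…
Σ x·lx·mx = 6.372…; T = 6.372…/3.927333… = 1.62247…
r ≈ ln(R0)/T = ln(3.927333…)/1.62247… = 0.843132… → 0.8431

0.8431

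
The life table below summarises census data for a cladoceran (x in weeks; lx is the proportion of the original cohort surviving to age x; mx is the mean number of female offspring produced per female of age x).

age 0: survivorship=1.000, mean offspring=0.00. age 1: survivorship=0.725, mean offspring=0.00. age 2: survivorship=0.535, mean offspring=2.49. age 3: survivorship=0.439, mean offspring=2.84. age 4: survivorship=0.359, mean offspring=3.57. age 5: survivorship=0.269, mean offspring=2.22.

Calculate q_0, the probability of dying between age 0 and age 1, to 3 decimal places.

0.275

q_0 = (l_0 − l_1) / l_0 = (1 − 0.725) / 1
     = 0.275 / 1 = 0.275 → 0.275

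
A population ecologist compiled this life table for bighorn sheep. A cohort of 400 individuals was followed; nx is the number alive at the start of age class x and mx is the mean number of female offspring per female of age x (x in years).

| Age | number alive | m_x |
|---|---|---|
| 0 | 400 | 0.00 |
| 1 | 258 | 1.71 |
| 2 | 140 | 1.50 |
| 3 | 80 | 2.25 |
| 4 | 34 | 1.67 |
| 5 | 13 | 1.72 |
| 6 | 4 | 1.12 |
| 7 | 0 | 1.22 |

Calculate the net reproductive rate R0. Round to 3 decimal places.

2.287

lx = nx/n0 = nx/400: 1, 0.645, 0.35, 0.2, 0.085, 0.0325, 0.01, 0
lx·mx by age: 0, 1.10295, 0.525, 0.45, 0.14195, 0.0559, 0.0112, 0
R0 = Σ lx·mx = 2.287 → 2.287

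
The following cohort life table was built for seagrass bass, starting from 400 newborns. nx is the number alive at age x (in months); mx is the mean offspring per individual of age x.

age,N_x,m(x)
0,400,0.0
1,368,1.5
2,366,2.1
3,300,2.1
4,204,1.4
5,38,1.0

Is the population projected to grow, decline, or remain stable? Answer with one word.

lx = nx/n0 = nx/400: 1, 0.92, 0.915, 0.75, 0.51, 0.095
R0 = Σ lx·mx = 0 + 1.38 + 1.9215 + 1.575 + 0.714 + 0.095 = 5.6855
R0 > 1, so the population is growing.

growing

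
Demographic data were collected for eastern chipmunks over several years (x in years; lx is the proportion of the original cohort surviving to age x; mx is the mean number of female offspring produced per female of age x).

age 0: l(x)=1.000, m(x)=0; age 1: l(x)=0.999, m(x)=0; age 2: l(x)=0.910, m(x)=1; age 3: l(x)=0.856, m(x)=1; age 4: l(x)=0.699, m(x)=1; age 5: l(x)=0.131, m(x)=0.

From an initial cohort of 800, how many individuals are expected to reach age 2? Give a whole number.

728

Expected survivors = N0 · l_2 = 800 × 0.910 = 728 → 728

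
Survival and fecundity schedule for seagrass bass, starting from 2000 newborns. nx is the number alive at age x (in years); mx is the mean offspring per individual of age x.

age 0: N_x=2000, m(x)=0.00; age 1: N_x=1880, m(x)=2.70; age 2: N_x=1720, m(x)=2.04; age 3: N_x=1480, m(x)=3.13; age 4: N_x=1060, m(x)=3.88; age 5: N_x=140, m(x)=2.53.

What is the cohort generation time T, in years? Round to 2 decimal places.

2.50

lx = nx/n0 = nx/2000: 1, 0.94, 0.86, 0.74, 0.53, 0.07
lx·mx: 0, 2.538, 1.7544, 2.3162, 2.0564, 0.1771 → R0 = 8.8421
x·lx·mx: 0, 2.538, 3.5088, 6.9486, 8.2256, 0.8855 → Σ = 22.1065
T = 22.1065 / 8.8421 = 2.500141… → 2.50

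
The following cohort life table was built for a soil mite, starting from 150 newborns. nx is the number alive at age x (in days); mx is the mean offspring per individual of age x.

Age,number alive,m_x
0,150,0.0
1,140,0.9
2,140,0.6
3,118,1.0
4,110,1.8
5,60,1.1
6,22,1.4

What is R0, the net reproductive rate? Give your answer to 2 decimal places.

lx = nx/n0 = nx/150: 1, 0.93333…, 0.93333…, 0.78667…, 0.73333…, 0.4, 0.14667…
lx·mx by age: 0, 0.84…, 0.56…, 0.786667…, 1.32…, 0.44, 0.205333…
R0 = Σ lx·mx = 4.152… → 4.15

4.15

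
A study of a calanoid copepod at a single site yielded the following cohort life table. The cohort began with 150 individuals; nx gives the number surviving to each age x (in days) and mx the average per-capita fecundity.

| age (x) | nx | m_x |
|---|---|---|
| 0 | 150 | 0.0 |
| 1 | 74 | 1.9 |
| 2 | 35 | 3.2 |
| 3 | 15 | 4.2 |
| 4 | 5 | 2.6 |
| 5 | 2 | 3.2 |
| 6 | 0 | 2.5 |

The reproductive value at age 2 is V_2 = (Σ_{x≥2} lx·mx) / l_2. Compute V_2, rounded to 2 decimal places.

5.55

lx = nx/n0 = nx/150: 1, 0.49333…, 0.23333…, 0.1, 0.03333…, 0.01333…, 0
lx·mx for x ≥ 2: 0.746667…, 0.42, 0.086667…, 0.042667…, 0 → sum = 1.296…
V_2 = 1.296… / l_2 = 1.296… / 0.233333… = 5.554286… → 5.55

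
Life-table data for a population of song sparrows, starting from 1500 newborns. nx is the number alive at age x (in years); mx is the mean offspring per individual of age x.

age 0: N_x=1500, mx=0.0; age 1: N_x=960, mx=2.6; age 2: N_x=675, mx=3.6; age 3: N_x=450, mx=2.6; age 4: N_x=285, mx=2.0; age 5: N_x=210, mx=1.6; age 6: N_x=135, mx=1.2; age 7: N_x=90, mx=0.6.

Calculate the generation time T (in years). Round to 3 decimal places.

lx = nx/n0 = nx/1500: 1, 0.64, 0.45, 0.3, 0.19, 0.14, 0.09, 0.06
lx·mx: 0, 1.664, 1.62, 0.78, 0.38, 0.224, 0.108, 0.036 → R0 = 4.812
x·lx·mx: 0, 1.664, 3.24, 2.34, 1.52, 1.12, 0.648, 0.252 → Σ = 10.784
T = 10.784 / 4.812 = 2.241064… → 2.241

2.241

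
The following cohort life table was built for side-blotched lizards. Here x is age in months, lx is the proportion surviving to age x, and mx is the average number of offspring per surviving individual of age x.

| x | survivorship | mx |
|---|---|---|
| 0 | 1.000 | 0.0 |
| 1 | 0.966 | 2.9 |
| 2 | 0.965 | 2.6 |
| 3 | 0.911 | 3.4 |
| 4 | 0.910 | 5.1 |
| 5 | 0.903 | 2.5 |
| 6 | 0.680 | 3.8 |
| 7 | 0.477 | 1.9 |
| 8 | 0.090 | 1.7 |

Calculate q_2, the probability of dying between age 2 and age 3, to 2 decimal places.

q_2 = (l_2 − l_3) / l_2 = (0.965 − 0.911) / 0.965
     = 0.054 / 0.965 = 0.055959… → 0.06

0.06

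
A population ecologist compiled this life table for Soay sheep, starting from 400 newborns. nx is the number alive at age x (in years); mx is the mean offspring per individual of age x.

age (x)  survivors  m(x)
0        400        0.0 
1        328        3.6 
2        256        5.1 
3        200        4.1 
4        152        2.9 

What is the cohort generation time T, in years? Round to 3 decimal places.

2.139

lx = nx/n0 = nx/400: 1, 0.82, 0.64, 0.5, 0.38
lx·mx: 0, 2.952, 3.264, 2.05, 1.102 → R0 = 9.368
x·lx·mx: 0, 2.952, 6.528, 6.15, 4.408 → Σ = 20.038
T = 20.038 / 9.368 = 2.138984… → 2.139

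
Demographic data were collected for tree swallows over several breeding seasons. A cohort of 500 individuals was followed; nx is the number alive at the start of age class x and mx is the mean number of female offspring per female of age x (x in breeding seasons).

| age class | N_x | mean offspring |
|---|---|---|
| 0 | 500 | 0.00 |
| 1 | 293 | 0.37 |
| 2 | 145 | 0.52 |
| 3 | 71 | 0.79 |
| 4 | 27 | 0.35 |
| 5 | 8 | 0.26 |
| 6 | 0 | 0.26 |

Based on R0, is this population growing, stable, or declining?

declining

lx = nx/n0 = nx/500: 1, 0.586, 0.29, 0.142, 0.054, 0.016, 0
R0 = Σ lx·mx = 0 + 0.21682 + 0.1508 + 0.11218 + 0.0189 + 0.00416 + 0 = 0.50286
R0 < 1, so the population is declining.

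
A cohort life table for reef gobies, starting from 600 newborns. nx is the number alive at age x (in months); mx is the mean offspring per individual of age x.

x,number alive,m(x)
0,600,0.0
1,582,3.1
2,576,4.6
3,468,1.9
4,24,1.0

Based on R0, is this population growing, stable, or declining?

growing

lx = nx/n0 = nx/600: 1, 0.97, 0.96, 0.78, 0.04
R0 = Σ lx·mx = 0 + 3.007 + 4.416 + 1.482 + 0.04 = 8.945
R0 > 1, so the population is growing.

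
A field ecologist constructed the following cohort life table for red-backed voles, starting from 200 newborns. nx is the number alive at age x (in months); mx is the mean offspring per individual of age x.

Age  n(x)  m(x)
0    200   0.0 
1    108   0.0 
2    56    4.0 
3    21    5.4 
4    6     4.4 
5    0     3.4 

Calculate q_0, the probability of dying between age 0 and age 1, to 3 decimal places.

lx = nx/n0 = nx/200: 1, 0.54, 0.28, 0.105, 0.03, 0
q_0 = (l_0 − l_1) / l_0 = (1 − 0.54) / 1
     = 0.46 / 1 = 0.46 → 0.460

0.460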